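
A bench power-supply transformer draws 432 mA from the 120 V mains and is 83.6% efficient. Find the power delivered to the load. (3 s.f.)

P_out ≈ 43.3 W

P_in = V_p I_p = 120 × 0.432 = 51.840 W.
P_out = η P_in = 0.836 × 51.840 = 43.3 W.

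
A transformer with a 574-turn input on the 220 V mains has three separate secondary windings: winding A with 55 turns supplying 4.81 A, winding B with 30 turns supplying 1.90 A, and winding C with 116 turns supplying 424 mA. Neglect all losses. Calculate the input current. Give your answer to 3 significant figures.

I_in ≈ 0.646 A

V_A = 220 × 55/574 = 21.080 V; V_B = 220 × 30/574 = 11.498 V; V_C = 220 × 116/574 = 44.460 V.
P_out = V_A I_A + V_B I_B + V_C I_C = 21.080×4.81 + 11.498×1.90 + 44.460×0.424 = 101.40 + 21.847 + 18.851 = 142.09 W.
Ideal ⇒ P_in = P_out, so I_in = P_out/V_in = 142.09/220 = 0.646 A.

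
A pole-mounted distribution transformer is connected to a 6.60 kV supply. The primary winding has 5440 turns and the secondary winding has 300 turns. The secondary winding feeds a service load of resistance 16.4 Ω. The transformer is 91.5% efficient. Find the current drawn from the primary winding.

V_s = 6600 × 300/5440 = 363.97 V.
I_s = V_s/R = 363.97/16.4 = 22.193 A.
P_out = V_s I_s = 363.97 × 22.193 = 8077.7 W.
P_in = P_out/η = 8077.7/0.915 = 8828.1 W.
I_p = P_in/V_p = 8828.1/6600 = 1.34 A.

I_p ≈ 1.34 A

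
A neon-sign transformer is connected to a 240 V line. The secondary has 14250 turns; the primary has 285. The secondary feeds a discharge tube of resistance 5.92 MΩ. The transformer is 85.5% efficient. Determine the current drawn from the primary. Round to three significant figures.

V_s = 240 × 14250/285 = 12000 V.
I_s = V_s/R = 12000/(5.92×10^6) = 0.0020270 A.
P_out = V_s I_s = 12000 × 0.0020270 = 24.324 W.
P_in = P_out/η = 24.324/0.855 = 28.450 W.
I_p = P_in/V_p = 28.450/240 = 0.119 A.

I_p ≈ 0.119 A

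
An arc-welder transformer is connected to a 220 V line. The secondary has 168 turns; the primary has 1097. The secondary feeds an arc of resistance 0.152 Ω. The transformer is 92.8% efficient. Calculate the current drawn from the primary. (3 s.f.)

V_s = 220 × 168/1097 = 33.692 V.
I_s = V_s/R = 33.692/0.152 = 221.66 A.
P_out = V_s I_s = 33.692 × 221.66 = 7468.0 W.
P_in = P_out/η = 7468.0/0.928 = 8047.5 W.
I_p = P_in/V_p = 8047.5/220 = 36.6 A.

I_p ≈ 36.6 A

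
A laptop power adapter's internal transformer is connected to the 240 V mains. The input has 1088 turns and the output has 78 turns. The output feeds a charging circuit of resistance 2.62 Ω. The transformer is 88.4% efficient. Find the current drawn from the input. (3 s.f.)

V_out = 240 × 78/1088 = 17.206 V.
I_out = V_out/R = 17.206/2.62 = 6.5671 A.
P_out = V_out I_out = 17.206 × 6.5671 = 112.99 W.
P_in = P_out/η = 112.99/0.884 = 127.82 W.
I_in = P_in/V_in = 127.82/240 = 0.533 A.

I_in ≈ 0.533 A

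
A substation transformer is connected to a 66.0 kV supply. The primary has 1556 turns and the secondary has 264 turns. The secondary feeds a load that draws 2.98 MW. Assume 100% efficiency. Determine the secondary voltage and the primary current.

V_s = V_p × N_s/N_p = 66000 × 264/1556 = 11198 V.
I_s = P/V_s = 2.98×10^6/11198 = 266.12 A.
I_p = I_s × N_s/N_p = 266.12 × 264/1556 = 45.2 A.

V_s ≈ 11200 V, I_p ≈ 45.2 A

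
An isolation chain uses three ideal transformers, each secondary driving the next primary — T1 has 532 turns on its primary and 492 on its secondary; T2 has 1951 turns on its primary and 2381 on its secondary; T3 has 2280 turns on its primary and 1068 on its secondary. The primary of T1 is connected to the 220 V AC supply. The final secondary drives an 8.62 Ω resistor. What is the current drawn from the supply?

After T1: V = 220.00 × 492/532 = 203.46 V.
After T2: V = 203.46 × 2381/1951 = 248.30 V.
After T3: V = 248.30 × 1068/2280 = 116.31 V.
I_load = 116.31/8.62 = 13.493 A, so P_out = 116.31 × 13.493 = 1569.4 W.
All ideal ⇒ P_in = P_out, so I_supply = 1569.4/220 = 7.13 A.

I_supply ≈ 7.13 A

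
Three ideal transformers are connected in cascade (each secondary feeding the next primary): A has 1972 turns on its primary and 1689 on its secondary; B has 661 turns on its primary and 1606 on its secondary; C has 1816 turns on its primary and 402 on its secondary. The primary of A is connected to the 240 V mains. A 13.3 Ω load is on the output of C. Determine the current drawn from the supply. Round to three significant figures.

I_supply ≈ 3.83 A

After A: V = 240.00 × 1689/1972 = 205.56 V.
After B: V = 205.56 × 1606/661 = 499.43 V.
After C: V = 499.43 × 402/1816 = 110.56 V.
I_load = 110.56/13.3 = 8.3126 A, so P_out = 110.56 × 8.3126 = 919.02 W.
All ideal ⇒ P_in = P_out, so I_supply = 919.02/240 = 3.83 A.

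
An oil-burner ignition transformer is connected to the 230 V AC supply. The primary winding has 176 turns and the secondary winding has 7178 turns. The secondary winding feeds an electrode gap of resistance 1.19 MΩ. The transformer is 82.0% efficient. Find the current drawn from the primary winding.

V_s = 230 × 7178/176 = 9380.3 V.
I_s = V_s/R = 9380.3/(1.19×10^6) = 0.0078826 A.
P_out = V_s I_s = 9380.3 × 0.0078826 = 73.942 W.
P_in = P_out/η = 73.942/0.820 = 90.173 W.
I_p = P_in/V_p = 90.173/230 = 0.392 A.

I_p ≈ 0.392 A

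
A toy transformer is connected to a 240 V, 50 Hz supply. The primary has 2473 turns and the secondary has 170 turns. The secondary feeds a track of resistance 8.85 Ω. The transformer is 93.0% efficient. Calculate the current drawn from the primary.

I_p ≈ 0.138 A

V_s = 240 × 170/2473 = 16.498 V.
I_s = V_s/R = 16.498/8.85 = 1.8642 A.
P_out = V_s I_s = 16.498 × 1.8642 = 30.756 W.
P_in = P_out/η = 30.756/0.930 = 33.071 W.
I_p = P_in/V_p = 33.071/240 = 0.138 A.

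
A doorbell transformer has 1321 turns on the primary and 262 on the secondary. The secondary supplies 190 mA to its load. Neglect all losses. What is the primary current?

For an ideal transformer I_p/I_s = N_s/N_p, so I_p = 0.190 × 262/1321 = 0.0377 A.

I_p ≈ 0.0377 A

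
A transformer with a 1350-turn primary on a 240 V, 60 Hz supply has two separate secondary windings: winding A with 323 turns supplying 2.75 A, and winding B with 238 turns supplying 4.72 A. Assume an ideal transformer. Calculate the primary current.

I_p ≈ 1.49 A

V_A = 240 × 323/1350 = 57.422 V; V_B = 240 × 238/1350 = 42.311 V.
P_out = V_A I_A + V_B I_B = 57.422×2.75 + 42.311×4.72 = 157.91 + 199.71 = 357.62 W.
Ideal ⇒ P_in = P_out, so I_p = P_out/V_p = 357.62/240 = 1.49 A.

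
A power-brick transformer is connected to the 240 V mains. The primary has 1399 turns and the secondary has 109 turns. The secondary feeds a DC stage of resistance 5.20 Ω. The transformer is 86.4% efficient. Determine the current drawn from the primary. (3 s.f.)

V_s = 240 × 109/1399 = 18.699 V.
I_s = V_s/R = 18.699/5.20 = 3.5960 A.
P_out = V_s I_s = 18.699 × 3.5960 = 67.241 W.
P_in = P_out/η = 67.241/0.864 = 77.826 W.
I_p = P_in/V_p = 77.826/240 = 0.324 A.

I_p ≈ 0.324 A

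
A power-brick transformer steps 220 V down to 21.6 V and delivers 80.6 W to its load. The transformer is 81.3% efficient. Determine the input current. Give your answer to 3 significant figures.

I_in ≈ 0.451 A

P_in = P_out/η = 80.6/0.813 = 99.139 W.
I_in = P_in/V_in = 99.139/220 = 0.451 A.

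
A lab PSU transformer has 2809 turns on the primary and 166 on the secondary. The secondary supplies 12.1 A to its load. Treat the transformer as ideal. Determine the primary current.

I_p ≈ 0.715 A

For an ideal transformer I_p/I_s = N_s/N_p, so I_p = 12.1 × 166/2809 = 0.715 A.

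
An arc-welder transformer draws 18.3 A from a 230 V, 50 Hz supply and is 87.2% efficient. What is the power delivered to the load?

P_in = V_p I_p = 230 × 18.3 = 4209.0 W.
P_out = η P_in = 0.872 × 4209.0 = 3670 W.

P_out ≈ 3670 W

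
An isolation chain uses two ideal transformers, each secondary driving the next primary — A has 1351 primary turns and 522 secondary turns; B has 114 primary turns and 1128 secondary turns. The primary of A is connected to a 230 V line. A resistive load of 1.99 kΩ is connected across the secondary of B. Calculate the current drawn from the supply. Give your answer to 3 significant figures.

After A: V = 230.00 × 522/1351 = 88.868 V.
After B: V = 88.868 × 1128/114 = 879.32 V.
I_load = 879.32/1990 = 0.44187 A, so P_out = 879.32 × 0.44187 = 388.55 W.
All ideal ⇒ P_in = P_out, so I_supply = 388.55/230 = 1.69 A.

I_supply ≈ 1.69 A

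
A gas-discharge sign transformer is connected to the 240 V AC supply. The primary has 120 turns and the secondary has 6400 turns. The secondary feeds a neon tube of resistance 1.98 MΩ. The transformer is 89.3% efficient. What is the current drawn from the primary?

V_s = 240 × 6400/120 = 12800 V.
I_s = V_s/R = 12800/(1.98×10^6) = 0.0064646 A.
P_out = V_s I_s = 12800 × 0.0064646 = 82.747 W.
P_in = P_out/η = 82.747/0.893 = 92.662 W.
I_p = P_in/V_p = 92.662/240 = 0.386 A.

I_p ≈ 0.386 A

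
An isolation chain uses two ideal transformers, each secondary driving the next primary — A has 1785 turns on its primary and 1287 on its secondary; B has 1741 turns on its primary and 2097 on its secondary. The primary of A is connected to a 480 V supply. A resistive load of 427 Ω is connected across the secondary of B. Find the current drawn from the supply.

I_supply ≈ 0.848 A

After A: V = 480.00 × 1287/1785 = 346.08 V.
After B: V = 346.08 × 2097/1741 = 416.85 V.
I_load = 416.85/427 = 0.97623 A, so P_out = 416.85 × 0.97623 = 406.94 W.
All ideal ⇒ P_in = P_out, so I_supply = 406.94/480 = 0.848 A.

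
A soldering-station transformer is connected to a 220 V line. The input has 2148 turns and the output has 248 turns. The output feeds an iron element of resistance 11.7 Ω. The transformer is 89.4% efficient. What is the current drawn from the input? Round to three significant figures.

V_out = 220 × 248/2148 = 25.400 V.
I_out = V_out/R = 25.400/11.7 = 2.1710 A.
P_out = V_out I_out = 25.400 × 2.1710 = 55.143 W.
P_in = P_out/η = 55.143/0.894 = 61.682 W.
I_in = P_in/V_in = 61.682/220 = 0.280 A.

I_in ≈ 0.280 A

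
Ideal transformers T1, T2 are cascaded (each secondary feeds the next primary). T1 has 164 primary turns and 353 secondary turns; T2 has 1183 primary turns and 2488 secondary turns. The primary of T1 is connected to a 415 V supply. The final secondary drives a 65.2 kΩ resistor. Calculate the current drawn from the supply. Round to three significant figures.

I_supply ≈ 0.130 A

Secondary of T1: V = 415.00 × 353/164 = 893.26 V.
Secondary of T2: V = 893.26 × 2488/1183 = 1878.6 V.
I_load = 1878.6/65200 = 0.028814 A, so P_out = 1878.6 × 0.028814 = 54.130 W.
All ideal ⇒ P_in = P_out, so I_supply = 54.130/415 = 0.130 A.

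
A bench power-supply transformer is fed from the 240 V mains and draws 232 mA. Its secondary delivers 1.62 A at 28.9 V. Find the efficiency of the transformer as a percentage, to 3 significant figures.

η ≈ 84.1%

P_in = 240 × 0.232 = 55.6800 W.
P_out = 28.9 × 1.62 = 46.8180 W.
η = P_out/P_in = 46.8180/55.6800 = 0.841.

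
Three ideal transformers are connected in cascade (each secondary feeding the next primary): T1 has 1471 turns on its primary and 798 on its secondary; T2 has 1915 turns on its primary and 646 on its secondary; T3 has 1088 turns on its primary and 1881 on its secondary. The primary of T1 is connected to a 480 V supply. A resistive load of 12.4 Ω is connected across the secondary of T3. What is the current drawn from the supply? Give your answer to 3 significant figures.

Secondary of T1: V = 480.00 × 798/1471 = 260.39 V.
Secondary of T2: V = 260.39 × 646/1915 = 87.841 V.
Secondary of T3: V = 87.841 × 1881/1088 = 151.86 V.
I_load = 151.86/12.4 = 12.247 A, so P_out = 151.86 × 12.247 = 1859.9 W.
All ideal ⇒ P_in = P_out, so I_supply = 1859.9/480 = 3.87 A.

I_supply ≈ 3.87 A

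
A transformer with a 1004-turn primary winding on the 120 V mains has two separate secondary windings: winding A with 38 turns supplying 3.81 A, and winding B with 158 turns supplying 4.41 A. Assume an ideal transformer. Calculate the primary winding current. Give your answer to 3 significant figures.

V_A = 120 × 38/1004 = 4.5418 V; V_B = 120 × 158/1004 = 18.884 V.
P_out = V_A I_A + V_B I_B = 4.5418×3.81 + 18.884×4.41 = 17.304 + 83.280 = 100.58 W.
Ideal ⇒ P_in = P_out, so I_p = P_out/V_p = 100.58/120 = 0.838 A.

I_p ≈ 0.838 A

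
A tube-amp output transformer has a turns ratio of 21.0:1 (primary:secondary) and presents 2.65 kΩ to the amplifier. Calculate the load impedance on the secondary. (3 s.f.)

Z_s = Z_p/(N_p/N_s)² = 2650/21.0² = 6.01 Ω.

Z_s ≈ 6.01 Ω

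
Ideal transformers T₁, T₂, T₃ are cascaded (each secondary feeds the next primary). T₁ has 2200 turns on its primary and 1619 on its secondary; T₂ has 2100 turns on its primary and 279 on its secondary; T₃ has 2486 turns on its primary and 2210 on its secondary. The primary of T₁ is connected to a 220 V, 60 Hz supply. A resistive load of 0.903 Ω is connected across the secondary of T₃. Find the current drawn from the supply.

After T₁: V = 220.00 × 1619/2200 = 161.90 V.
After T₂: V = 161.90 × 279/2100 = 21.510 V.
After T₃: V = 21.510 × 2210/2486 = 19.122 V.
I_load = 19.122/0.903 = 21.176 A, so P_out = 19.122 × 21.176 = 404.91 W.
All ideal ⇒ P_in = P_out, so I_supply = 404.91/220 = 1.84 A.

I_supply ≈ 1.84 A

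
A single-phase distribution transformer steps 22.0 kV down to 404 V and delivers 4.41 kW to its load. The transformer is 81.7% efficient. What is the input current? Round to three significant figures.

I_in ≈ 0.245 A

P_in = P_out/η = 4410/0.817 = 5397.8 W.
I_in = P_in/V_in = 5397.8/22000 = 0.245 A.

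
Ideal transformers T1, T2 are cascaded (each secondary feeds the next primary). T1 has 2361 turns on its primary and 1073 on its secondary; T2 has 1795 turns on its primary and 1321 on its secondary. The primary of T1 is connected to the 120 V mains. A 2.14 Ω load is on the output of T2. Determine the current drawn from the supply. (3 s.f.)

I_supply ≈ 6.27 A

After T1: V = 120.00 × 1073/2361 = 54.536 V.
After T2: V = 54.536 × 1321/1795 = 40.135 V.
I_load = 40.135/2.14 = 18.755 A, so P_out = 40.135 × 18.755 = 752.72 W.
All ideal ⇒ P_in = P_out, so I_supply = 752.72/120 = 6.27 A.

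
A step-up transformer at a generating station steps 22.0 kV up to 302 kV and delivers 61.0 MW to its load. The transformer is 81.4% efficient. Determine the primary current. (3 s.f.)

I_p ≈ 3410 A

P_in = P_out/η = 6.10×10^7/0.814 = 7.4939×10^7 W.
I_p = P_in/V_p = 7.4939×10^7/22000 = 3410 A.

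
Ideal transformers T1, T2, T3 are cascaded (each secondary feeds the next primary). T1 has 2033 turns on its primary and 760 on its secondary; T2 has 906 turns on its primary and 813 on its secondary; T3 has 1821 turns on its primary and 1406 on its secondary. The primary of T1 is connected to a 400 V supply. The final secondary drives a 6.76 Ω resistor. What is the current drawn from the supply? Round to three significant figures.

After T1: V = 400.00 × 760/2033 = 149.53 V.
After T2: V = 149.53 × 813/906 = 134.18 V.
After T3: V = 134.18 × 1406/1821 = 103.60 V.
I_load = 103.60/6.76 = 15.326 A, so P_out = 103.60 × 15.326 = 1587.8 W.
All ideal ⇒ P_in = P_out, so I_supply = 1587.8/400 = 3.97 A.

I_supply ≈ 3.97 A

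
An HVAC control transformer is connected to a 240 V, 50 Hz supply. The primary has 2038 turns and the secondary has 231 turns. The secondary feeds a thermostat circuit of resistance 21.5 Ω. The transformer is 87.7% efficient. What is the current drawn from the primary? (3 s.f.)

I_p ≈ 0.164 A

V_s = 240 × 231/2038 = 27.203 V.
I_s = V_s/R = 27.203/21.5 = 1.2653 A.
P_out = V_s I_s = 27.203 × 1.2653 = 34.419 W.
P_in = P_out/η = 34.419/0.877 = 39.246 W.
I_p = P_in/V_p = 39.246/240 = 0.164 A.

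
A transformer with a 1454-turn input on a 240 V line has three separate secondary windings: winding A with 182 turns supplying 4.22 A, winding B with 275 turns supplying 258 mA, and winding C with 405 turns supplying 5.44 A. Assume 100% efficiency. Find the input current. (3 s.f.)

I_in ≈ 2.09 A

V_A = 240 × 182/1454 = 30.041 V; V_B = 240 × 275/1454 = 45.392 V; V_C = 240 × 405/1454 = 66.850 V.
P_out = V_A I_A + V_B I_B + V_C I_C = 30.041×4.22 + 45.392×0.258 + 66.850×5.44 = 126.77 + 11.711 + 363.66 = 502.15 W.
Ideal ⇒ P_in = P_out, so I_in = P_out/V_in = 502.15/240 = 2.09 A.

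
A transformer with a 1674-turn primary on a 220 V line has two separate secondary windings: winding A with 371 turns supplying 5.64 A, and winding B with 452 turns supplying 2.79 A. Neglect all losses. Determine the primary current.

I_p ≈ 2.00 A

V_A = 220 × 371/1674 = 48.757 V; V_B = 220 × 452/1674 = 59.403 V.
P_out = V_A I_A + V_B I_B = 48.757×5.64 + 59.403×2.79 = 274.99 + 165.73 = 440.73 W.
Ideal ⇒ P_in = P_out, so I_p = P_out/V_p = 440.73/220 = 2.00 A.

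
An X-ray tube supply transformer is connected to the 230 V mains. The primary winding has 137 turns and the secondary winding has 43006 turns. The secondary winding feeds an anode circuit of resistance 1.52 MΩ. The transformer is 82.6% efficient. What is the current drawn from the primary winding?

V_s = 230 × 43006/137 = 72200 V.
I_s = V_s/R = 72200/(1.52×10^6) = 0.047500 A.
P_out = V_s I_s = 72200 × 0.047500 = 3429.5 W.
P_in = P_out/η = 3429.5/0.826 = 4151.9 W.
I_p = P_in/V_p = 4151.9/230 = 18.1 A.

I_p ≈ 18.1 A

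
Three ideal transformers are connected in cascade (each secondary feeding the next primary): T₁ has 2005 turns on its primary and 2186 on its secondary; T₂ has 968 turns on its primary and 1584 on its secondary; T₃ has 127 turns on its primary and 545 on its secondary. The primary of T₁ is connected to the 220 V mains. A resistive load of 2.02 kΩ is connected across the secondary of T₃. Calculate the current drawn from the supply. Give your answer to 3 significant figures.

After T₁: V = 220.00 × 2186/2005 = 239.86 V.
After T₂: V = 239.86 × 1584/968 = 392.50 V.
After T₃: V = 392.50 × 545/127 = 1684.3 V.
I_load = 1684.3/2020 = 0.83383 A, so P_out = 1684.3 × 0.83383 = 1404.5 W.
All ideal ⇒ P_in = P_out, so I_supply = 1404.5/220 = 6.38 A.

I_supply ≈ 6.38 A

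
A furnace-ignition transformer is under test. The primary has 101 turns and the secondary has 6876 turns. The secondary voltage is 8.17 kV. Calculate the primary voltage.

V_p/V_s = N_p/N_s, so V_p = 8170 × 101/6876 = 120 V.

V_p ≈ 120 V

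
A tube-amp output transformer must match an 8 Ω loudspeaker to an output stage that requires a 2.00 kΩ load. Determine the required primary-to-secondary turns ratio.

N_p/N_s ≈ 15.8

Z_p/Z_s = (N_p/N_s)², so N_p/N_s = √(2000/8) = √250 = 15.8.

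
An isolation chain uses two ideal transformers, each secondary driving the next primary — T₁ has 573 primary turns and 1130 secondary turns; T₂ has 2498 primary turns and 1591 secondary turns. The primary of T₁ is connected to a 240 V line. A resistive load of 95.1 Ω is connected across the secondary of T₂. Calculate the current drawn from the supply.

I_supply ≈ 3.98 A

After T₁: V = 240.00 × 1130/573 = 473.30 V.
After T₂: V = 473.30 × 1591/2498 = 301.45 V.
I_load = 301.45/95.1 = 3.1698 A, so P_out = 301.45 × 3.1698 = 955.53 W.
All ideal ⇒ P_in = P_out, so I_supply = 955.53/240 = 3.98 A.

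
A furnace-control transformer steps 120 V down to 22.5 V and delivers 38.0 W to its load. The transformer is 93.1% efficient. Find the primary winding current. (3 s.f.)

I_p ≈ 0.340 A

P_in = P_out/η = 38.0/0.931 = 40.816 W.
I_p = P_in/V_p = 40.816/120 = 0.340 A.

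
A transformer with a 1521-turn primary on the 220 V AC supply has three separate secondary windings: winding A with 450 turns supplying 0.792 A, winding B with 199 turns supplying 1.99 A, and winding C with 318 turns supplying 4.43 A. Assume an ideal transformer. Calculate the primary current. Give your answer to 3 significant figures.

I_p ≈ 1.42 A

V_A = 220 × 450/1521 = 65.089 V; V_B = 220 × 199/1521 = 28.784 V; V_C = 220 × 318/1521 = 45.996 V.
P_out = V_A I_A + V_B I_B + V_C I_C = 65.089×0.792 + 28.784×1.99 + 45.996×4.43 = 51.550 + 57.280 + 203.76 = 312.59 W.
Ideal ⇒ P_in = P_out, so I_p = P_out/V_p = 312.59/220 = 1.42 A.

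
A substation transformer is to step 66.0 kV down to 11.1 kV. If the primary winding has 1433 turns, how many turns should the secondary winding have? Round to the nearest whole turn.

N_s/N_p = V_s/V_p, so N_s = 1433 × 11100/66000 = 241.0 ≈ 241 turns.

N_s = 241 turns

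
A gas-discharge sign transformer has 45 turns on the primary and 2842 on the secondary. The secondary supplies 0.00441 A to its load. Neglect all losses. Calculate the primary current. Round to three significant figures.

For an ideal transformer I_p/I_s = N_s/N_p, so I_p = 0.00441 × 2842/45 = 0.279 A.

I_p ≈ 0.279 A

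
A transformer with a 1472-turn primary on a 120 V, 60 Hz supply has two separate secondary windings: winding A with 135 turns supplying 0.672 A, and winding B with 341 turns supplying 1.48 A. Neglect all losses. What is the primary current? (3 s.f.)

I_p ≈ 0.404 A

V_A = 120 × 135/1472 = 11.005 V; V_B = 120 × 341/1472 = 27.799 V.
P_out = V_A I_A + V_B I_B = 11.005×0.672 + 27.799×1.48 = 7.3957 + 41.142 = 48.538 W.
Ideal ⇒ P_in = P_out, so I_p = P_out/V_p = 48.538/120 = 0.404 A.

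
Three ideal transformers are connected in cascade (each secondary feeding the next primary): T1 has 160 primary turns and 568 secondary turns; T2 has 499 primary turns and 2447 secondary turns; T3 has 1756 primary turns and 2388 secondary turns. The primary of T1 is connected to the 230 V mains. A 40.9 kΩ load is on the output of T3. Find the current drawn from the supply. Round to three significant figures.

I_supply ≈ 3.15 A

Secondary of T1: V = 230.00 × 568/160 = 816.50 V.
Secondary of T2: V = 816.50 × 2447/499 = 4004.0 V.
Secondary of T3: V = 4004.0 × 2388/1756 = 5445.0 V.
I_load = 5445.0/40900 = 0.13313 A, so P_out = 5445.0 × 0.13313 = 724.90 W.
All ideal ⇒ P_in = P_out, so I_supply = 724.90/230 = 3.15 A.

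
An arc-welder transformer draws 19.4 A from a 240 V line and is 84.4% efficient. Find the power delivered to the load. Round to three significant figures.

P_in = V_in I_in = 240 × 19.4 = 4656.0 W.
P_out = η P_in = 0.844 × 4656.0 = 3930 W.

P_out ≈ 3930 W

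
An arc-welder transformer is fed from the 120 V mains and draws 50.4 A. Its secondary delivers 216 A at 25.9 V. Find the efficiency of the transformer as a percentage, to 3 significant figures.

η ≈ 92.5%

P_in = 120 × 50.4 = 6048.00 W.
P_out = 25.9 × 216 = 5594.40 W.
η = P_out/P_in = 5594.40/6048.00 = 0.925.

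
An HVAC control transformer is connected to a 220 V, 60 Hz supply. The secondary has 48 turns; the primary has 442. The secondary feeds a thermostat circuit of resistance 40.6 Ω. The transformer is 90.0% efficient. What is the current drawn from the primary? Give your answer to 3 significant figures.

I_p ≈ 0.0710 A

V_s = 220 × 48/442 = 23.891 V.
I_s = V_s/R = 23.891/40.6 = 0.58846 A.
P_out = V_s I_s = 23.891 × 0.58846 = 14.059 W.
P_in = P_out/η = 14.059/0.900 = 15.621 W.
I_p = P_in/V_p = 15.621/220 = 0.0710 A.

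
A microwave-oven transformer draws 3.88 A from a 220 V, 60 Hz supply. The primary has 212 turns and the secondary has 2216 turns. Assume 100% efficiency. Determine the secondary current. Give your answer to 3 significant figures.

I_s/I_p = N_p/N_s, so I_s = 3.88 × 212/2216 = 0.371 A.

I_s ≈ 0.371 A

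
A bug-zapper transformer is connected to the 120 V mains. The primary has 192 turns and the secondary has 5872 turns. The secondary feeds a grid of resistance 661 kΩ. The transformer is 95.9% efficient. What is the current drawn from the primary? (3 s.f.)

I_p ≈ 0.177 A

V_s = 120 × 5872/192 = 3670.0 V.
I_s = V_s/R = 3670.0/661000 = 0.0055522 A.
P_out = V_s I_s = 3670.0 × 0.0055522 = 20.377 W.
P_in = P_out/η = 20.377/0.959 = 21.248 W.
I_p = P_in/V_p = 21.248/120 = 0.177 A.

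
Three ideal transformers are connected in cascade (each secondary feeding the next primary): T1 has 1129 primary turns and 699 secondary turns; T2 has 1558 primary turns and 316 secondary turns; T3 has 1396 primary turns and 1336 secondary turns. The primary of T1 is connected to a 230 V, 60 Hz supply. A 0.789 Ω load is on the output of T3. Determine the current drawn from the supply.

After T1: V = 230.00 × 699/1129 = 142.40 V.
After T2: V = 142.40 × 316/1558 = 28.882 V.
After T3: V = 28.882 × 1336/1396 = 27.641 V.
I_load = 27.641/0.789 = 35.033 A, so P_out = 27.641 × 35.033 = 968.34 W.
All ideal ⇒ P_in = P_out, so I_supply = 968.34/230 = 4.21 A.

I_supply ≈ 4.21 A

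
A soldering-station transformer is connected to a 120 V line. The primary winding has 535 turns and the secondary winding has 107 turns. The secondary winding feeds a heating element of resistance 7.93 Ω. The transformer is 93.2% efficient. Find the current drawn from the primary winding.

V_s = 120 × 107/535 = 24.000 V.
I_s = V_s/R = 24.000/7.93 = 3.0265 A.
P_out = V_s I_s = 24.000 × 3.0265 = 72.636 W.
P_in = P_out/η = 72.636/0.932 = 77.935 W.
I_p = P_in/V_p = 77.935/120 = 0.649 A.

I_p ≈ 0.649 A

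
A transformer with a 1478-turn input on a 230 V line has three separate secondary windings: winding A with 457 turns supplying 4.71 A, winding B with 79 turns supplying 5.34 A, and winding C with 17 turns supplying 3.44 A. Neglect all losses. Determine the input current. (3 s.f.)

V_A = 230 × 457/1478 = 71.116 V; V_B = 230 × 79/1478 = 12.294 V; V_C = 230 × 17/1478 = 2.6455 V.
P_out = V_A I_A + V_B I_B + V_C I_C = 71.116×4.71 + 12.294×5.34 + 2.6455×3.44 = 334.96 + 65.648 + 9.1004 = 409.71 W.
Ideal ⇒ P_in = P_out, so I_in = P_out/V_in = 409.71/230 = 1.78 A.

I_in ≈ 1.78 A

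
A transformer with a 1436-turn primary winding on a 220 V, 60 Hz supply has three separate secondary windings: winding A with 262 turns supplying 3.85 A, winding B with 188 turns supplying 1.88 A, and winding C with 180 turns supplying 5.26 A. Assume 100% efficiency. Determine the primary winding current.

I_p ≈ 1.61 A

V_A = 220 × 262/1436 = 40.139 V; V_B = 220 × 188/1436 = 28.802 V; V_C = 220 × 180/1436 = 27.577 V.
P_out = V_A I_A + V_B I_B + V_C I_C = 40.139×3.85 + 28.802×1.88 + 27.577×5.26 = 154.54 + 54.148 + 145.05 = 353.74 W.
Ideal ⇒ P_in = P_out, so I_p = P_out/V_p = 353.74/220 = 1.61 A.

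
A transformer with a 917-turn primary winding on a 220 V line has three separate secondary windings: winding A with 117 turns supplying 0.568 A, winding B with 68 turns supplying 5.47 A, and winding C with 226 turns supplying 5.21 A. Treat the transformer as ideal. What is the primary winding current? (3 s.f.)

V_A = 220 × 117/917 = 28.070 V; V_B = 220 × 68/917 = 16.314 V; V_C = 220 × 226/917 = 54.220 V.
P_out = V_A I_A + V_B I_B + V_C I_C = 28.070×0.568 + 16.314×5.47 + 54.220×5.21 = 15.944 + 89.238 + 282.49 = 387.67 W.
Ideal ⇒ P_in = P_out, so I_p = P_out/V_p = 387.67/220 = 1.76 A.

I_p ≈ 1.76 A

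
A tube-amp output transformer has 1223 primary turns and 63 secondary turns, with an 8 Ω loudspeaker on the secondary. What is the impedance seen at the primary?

Z_p = (N_p/N_s)² × Z_s = (1223/63)² × 8 = 3010 Ω.

Z_p ≈ 3010 Ω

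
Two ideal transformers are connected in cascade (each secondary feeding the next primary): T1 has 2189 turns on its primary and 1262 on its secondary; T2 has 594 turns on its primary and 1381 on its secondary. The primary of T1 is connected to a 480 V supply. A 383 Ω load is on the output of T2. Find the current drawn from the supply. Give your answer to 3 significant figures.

I_supply ≈ 2.25 A

After T1: V = 480.00 × 1262/2189 = 276.73 V.
After T2: V = 276.73 × 1381/594 = 643.37 V.
I_load = 643.37/383 = 1.6798 A, so P_out = 643.37 × 1.6798 = 1080.8 W.
All ideal ⇒ P_in = P_out, so I_supply = 1080.8/480 = 2.25 A.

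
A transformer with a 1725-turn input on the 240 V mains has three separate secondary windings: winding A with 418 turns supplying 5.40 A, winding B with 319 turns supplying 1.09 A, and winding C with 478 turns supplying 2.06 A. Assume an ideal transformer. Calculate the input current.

V_A = 240 × 418/1725 = 58.157 V; V_B = 240 × 319/1725 = 44.383 V; V_C = 240 × 478/1725 = 66.504 V.
P_out = V_A I_A + V_B I_B + V_C I_C = 58.157×5.40 + 44.383×1.09 + 66.504×2.06 = 314.05 + 48.377 + 137.00 = 499.42 W.
Ideal ⇒ P_in = P_out, so I_in = P_out/V_in = 499.42/240 = 2.08 A.

I_in ≈ 2.08 A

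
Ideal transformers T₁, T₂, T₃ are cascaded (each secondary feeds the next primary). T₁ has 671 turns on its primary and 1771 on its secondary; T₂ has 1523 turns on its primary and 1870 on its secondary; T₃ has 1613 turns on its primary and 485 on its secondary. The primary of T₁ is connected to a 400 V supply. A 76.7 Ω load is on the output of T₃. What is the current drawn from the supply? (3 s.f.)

I_supply ≈ 4.95 A

After T₁: V = 400.00 × 1771/671 = 1055.7 V.
After T₂: V = 1055.7 × 1870/1523 = 1296.3 V.
After T₃: V = 1296.3 × 485/1613 = 389.77 V.
I_load = 389.77/76.7 = 5.0817 A, so P_out = 389.77 × 5.0817 = 1980.7 W.
All ideal ⇒ P_in = P_out, so I_supply = 1980.7/400 = 4.95 A.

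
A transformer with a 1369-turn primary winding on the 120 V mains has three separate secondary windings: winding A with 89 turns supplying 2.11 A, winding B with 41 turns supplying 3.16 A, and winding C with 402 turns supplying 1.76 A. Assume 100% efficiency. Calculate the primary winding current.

V_A = 120 × 89/1369 = 7.8013 V; V_B = 120 × 41/1369 = 3.5939 V; V_C = 120 × 402/1369 = 35.237 V.
P_out = V_A I_A + V_B I_B + V_C I_C = 7.8013×2.11 + 3.5939×3.16 + 35.237×1.76 = 16.461 + 11.357 + 62.018 = 89.835 W.
Ideal ⇒ P_in = P_out, so I_p = P_out/V_p = 89.835/120 = 0.749 A.

I_p ≈ 0.749 A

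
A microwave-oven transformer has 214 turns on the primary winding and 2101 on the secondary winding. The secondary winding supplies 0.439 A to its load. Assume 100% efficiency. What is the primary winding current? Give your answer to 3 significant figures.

For an ideal transformer I_p/I_s = N_s/N_p, so I_p = 0.439 × 2101/214 = 4.31 A.

I_p ≈ 4.31 A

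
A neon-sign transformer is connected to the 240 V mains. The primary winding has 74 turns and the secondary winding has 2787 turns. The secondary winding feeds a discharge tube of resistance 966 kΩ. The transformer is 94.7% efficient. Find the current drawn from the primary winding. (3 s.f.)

I_p ≈ 0.372 A

V_s = 240 × 2787/74 = 9038.9 V.
I_s = V_s/R = 9038.9/966000 = 0.0093571 A.
P_out = V_s I_s = 9038.9 × 0.0093571 = 84.578 W.
P_in = P_out/η = 84.578/0.947 = 89.311 W.
I_p = P_in/V_p = 89.311/240 = 0.372 A.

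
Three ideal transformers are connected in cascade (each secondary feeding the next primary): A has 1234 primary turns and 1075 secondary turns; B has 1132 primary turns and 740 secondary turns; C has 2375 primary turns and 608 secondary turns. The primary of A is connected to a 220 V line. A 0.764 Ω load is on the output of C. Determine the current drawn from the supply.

After A: V = 220.00 × 1075/1234 = 191.65 V.
After B: V = 191.65 × 740/1132 = 125.29 V.
After C: V = 125.29 × 608/2375 = 32.073 V.
I_load = 32.073/0.764 = 41.981 A, so P_out = 32.073 × 41.981 = 1346.4 W.
All ideal ⇒ P_in = P_out, so I_supply = 1346.4/220 = 6.12 A.

I_supply ≈ 6.12 A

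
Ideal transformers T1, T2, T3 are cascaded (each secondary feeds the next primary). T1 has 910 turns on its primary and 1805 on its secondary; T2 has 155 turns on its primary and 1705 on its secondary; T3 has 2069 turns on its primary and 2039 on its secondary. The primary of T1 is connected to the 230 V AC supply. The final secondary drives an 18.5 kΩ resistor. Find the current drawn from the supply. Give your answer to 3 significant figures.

After T1: V = 230.00 × 1805/910 = 456.21 V.
After T2: V = 456.21 × 1705/155 = 5018.3 V.
After T3: V = 5018.3 × 2039/2069 = 4945.5 V.
I_load = 4945.5/18500 = 0.26733 A, so P_out = 4945.5 × 0.26733 = 1322.1 W.
All ideal ⇒ P_in = P_out, so I_supply = 1322.1/230 = 5.75 A.

I_supply ≈ 5.75 A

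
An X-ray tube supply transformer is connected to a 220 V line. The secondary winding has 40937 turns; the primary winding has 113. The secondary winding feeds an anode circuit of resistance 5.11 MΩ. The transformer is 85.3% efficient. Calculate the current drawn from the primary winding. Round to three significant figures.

I_p ≈ 6.62 A

V_s = 220 × 40937/113 = 79700 V.
I_s = V_s/R = 79700/(5.11×10^6) = 0.015597 A.
P_out = V_s I_s = 79700 × 0.015597 = 1243.1 W.
P_in = P_out/η = 1243.1/0.853 = 1457.3 W.
I_p = P_in/V_p = 1457.3/220 = 6.62 A.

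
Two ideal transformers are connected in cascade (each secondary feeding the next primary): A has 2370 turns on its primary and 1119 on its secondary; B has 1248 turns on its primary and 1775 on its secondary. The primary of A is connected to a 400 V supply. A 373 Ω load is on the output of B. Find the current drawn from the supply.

I_supply ≈ 0.484 A

After A: V = 400.00 × 1119/2370 = 188.86 V.
After B: V = 188.86 × 1775/1248 = 268.61 V.
I_load = 268.61/373 = 0.72014 A, so P_out = 268.61 × 0.72014 = 193.44 W.
All ideal ⇒ P_in = P_out, so I_supply = 193.44/400 = 0.484 A.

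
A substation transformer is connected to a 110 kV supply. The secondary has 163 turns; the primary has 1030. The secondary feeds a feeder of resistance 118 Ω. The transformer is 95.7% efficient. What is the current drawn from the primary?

I_p ≈ 24.4 A

V_s = 110000 × 163/1030 = 17408 V.
I_s = V_s/R = 17408/118 = 147.52 A.
P_out = V_s I_s = 17408 × 147.52 = 2.5681×10^6 W.
P_in = P_out/η = 2.5681×10^6/0.957 = 2.6834×10^6 W.
I_p = P_in/V_p = 2.6834×10^6/110000 = 24.4 A.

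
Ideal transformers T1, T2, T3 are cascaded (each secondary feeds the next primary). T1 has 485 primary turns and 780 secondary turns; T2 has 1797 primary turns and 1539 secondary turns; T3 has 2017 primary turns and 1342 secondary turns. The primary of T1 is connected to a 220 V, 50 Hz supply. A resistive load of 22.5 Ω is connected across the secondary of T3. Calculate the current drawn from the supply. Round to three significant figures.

I_supply ≈ 8.21 A

Secondary of T1: V = 220.00 × 780/485 = 353.81 V.
Secondary of T2: V = 353.81 × 1539/1797 = 303.02 V.
Secondary of T3: V = 303.02 × 1342/2017 = 201.61 V.
I_load = 201.61/22.5 = 8.9605 A, so P_out = 201.61 × 8.9605 = 1806.5 W.
All ideal ⇒ P_in = P_out, so I_supply = 1806.5/220 = 8.21 A.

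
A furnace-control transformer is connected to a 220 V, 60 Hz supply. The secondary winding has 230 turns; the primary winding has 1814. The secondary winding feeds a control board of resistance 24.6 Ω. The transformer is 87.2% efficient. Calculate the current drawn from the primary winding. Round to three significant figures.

V_s = 220 × 230/1814 = 27.894 V.
I_s = V_s/R = 27.894/24.6 = 1.1339 A.
P_out = V_s I_s = 27.894 × 1.1339 = 31.629 W.
P_in = P_out/η = 31.629/0.872 = 36.272 W.
I_p = P_in/V_p = 36.272/220 = 0.165 A.

I_p ≈ 0.165 A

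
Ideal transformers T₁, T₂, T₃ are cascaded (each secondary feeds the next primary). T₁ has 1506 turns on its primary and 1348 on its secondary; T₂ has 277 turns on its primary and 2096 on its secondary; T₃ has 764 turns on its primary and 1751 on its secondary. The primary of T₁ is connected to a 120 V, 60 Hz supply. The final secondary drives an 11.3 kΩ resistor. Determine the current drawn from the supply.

Secondary of T₁: V = 120.00 × 1348/1506 = 107.41 V.
Secondary of T₂: V = 107.41 × 2096/277 = 812.75 V.
Secondary of T₃: V = 812.75 × 1751/764 = 1862.7 V.
I_load = 1862.7/11300 = 0.16484 A, so P_out = 1862.7 × 0.16484 = 307.06 W.
All ideal ⇒ P_in = P_out, so I_supply = 307.06/120 = 2.56 A.

I_supply ≈ 2.56 A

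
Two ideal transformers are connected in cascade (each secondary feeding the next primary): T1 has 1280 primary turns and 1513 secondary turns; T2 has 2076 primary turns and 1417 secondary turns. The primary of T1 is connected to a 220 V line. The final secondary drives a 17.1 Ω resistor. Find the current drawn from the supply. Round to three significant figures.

Secondary of T1: V = 220.00 × 1513/1280 = 260.05 V.
Secondary of T2: V = 260.05 × 1417/2076 = 177.50 V.
I_load = 177.50/17.1 = 10.380 A, so P_out = 177.50 × 10.380 = 1842.4 W.
All ideal ⇒ P_in = P_out, so I_supply = 1842.4/220 = 8.37 A.

I_supply ≈ 8.37 A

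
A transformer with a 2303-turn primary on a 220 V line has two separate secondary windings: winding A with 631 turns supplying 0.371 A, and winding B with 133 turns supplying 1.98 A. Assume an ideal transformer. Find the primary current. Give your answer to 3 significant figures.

I_p ≈ 0.216 A

V_A = 220 × 631/2303 = 60.278 V; V_B = 220 × 133/2303 = 12.705 V.
P_out = V_A I_A + V_B I_B = 60.278×0.371 + 12.705×1.98 = 22.363 + 25.156 = 47.519 W.
Ideal ⇒ P_in = P_out, so I_p = P_out/V_p = 47.519/220 = 0.216 A.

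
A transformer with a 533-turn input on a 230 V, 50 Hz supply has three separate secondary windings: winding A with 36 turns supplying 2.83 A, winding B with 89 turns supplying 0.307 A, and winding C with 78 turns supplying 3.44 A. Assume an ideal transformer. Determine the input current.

I_in ≈ 0.746 A

V_A = 230 × 36/533 = 15.535 V; V_B = 230 × 89/533 = 38.405 V; V_C = 230 × 78/533 = 33.659 V.
P_out = V_A I_A + V_B I_B + V_C I_C = 15.535×2.83 + 38.405×0.307 + 33.659×3.44 = 43.963 + 11.790 + 115.79 = 171.54 W.
Ideal ⇒ P_in = P_out, so I_in = P_out/V_in = 171.54/230 = 0.746 A.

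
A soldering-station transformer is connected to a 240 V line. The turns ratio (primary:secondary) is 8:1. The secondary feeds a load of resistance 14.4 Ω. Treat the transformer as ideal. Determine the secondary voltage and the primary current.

V_s = V_p × N_s/N_p = 240 × 1/8 = 30.000 V.
I_s = V_s/R = 30.000/14.4 = 2.0833 A.
I_p = I_s × N_s/N_p = 2.0833 × 1/8 = 0.260 A.

V_s ≈ 30.0 V, I_p ≈ 0.260 A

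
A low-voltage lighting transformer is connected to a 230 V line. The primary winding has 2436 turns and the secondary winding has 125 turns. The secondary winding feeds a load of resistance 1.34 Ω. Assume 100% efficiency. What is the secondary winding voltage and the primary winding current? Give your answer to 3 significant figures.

V_s ≈ 11.8 V, I_p ≈ 0.452 A

V_s = V_p × N_s/N_p = 230 × 125/2436 = 11.802 V.
I_s = V_s/R = 11.802/1.34 = 8.8076 A.
I_p = I_s × N_s/N_p = 8.8076 × 125/2436 = 0.452 A.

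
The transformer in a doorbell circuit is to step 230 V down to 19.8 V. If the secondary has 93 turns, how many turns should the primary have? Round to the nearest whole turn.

N_p/N_s = V_p/V_s, so N_p = 93 × 230/19.8 = 1080.3 ≈ 1080 turns.

N_p = 1080 turns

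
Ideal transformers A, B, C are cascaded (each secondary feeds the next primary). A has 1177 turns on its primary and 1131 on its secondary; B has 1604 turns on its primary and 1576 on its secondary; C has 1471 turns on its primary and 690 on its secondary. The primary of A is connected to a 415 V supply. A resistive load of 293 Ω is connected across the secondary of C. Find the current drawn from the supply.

I_supply ≈ 0.278 A

Secondary of A: V = 415.00 × 1131/1177 = 398.78 V.
Secondary of B: V = 398.78 × 1576/1604 = 391.82 V.
Secondary of C: V = 391.82 × 690/1471 = 183.79 V.
I_load = 183.79/293 = 0.62727 A, so P_out = 183.79 × 0.62727 = 115.29 W.
All ideal ⇒ P_in = P_out, so I_supply = 115.29/415 = 0.278 A.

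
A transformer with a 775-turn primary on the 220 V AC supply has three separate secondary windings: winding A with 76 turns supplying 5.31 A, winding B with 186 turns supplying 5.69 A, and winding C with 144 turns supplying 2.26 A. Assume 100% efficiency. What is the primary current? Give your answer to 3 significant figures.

I_p ≈ 2.31 A

V_A = 220 × 76/775 = 21.574 V; V_B = 220 × 186/775 = 52.800 V; V_C = 220 × 144/775 = 40.877 V.
P_out = V_A I_A + V_B I_B + V_C I_C = 21.574×5.31 + 52.800×5.69 + 40.877×2.26 = 114.56 + 300.43 + 92.383 = 507.37 W.
Ideal ⇒ P_in = P_out, so I_p = P_out/V_p = 507.37/220 = 2.31 A.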